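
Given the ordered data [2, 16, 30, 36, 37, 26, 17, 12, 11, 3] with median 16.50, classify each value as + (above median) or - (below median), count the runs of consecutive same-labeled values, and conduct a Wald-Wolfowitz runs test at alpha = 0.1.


Step 1: Compute median = 16.50; label A = above, B = below.
Labels in order: BBAAAAABBB  (n_A = 5, n_B = 5)
Step 2: Count runs R = 3.
Step 3: Under H0 (random ordering), E[R] = 2*n_A*n_B/(n_A+n_B) + 1 = 2*5*5/10 + 1 = 6.0000.
        Var[R] = 2*n_A*n_B*(2*n_A*n_B - n_A - n_B) / ((n_A+n_B)^2 * (n_A+n_B-1)) = 2000/900 = 2.2222.
        SD[R] = 1.4907.
Step 4: Continuity-corrected z = (R + 0.5 - E[R]) / SD[R] = (3 + 0.5 - 6.0000) / 1.4907 = -1.6771.
Step 5: Two-sided p-value via normal approximation = 2*(1 - Phi(|z|)) = 0.093533.
Step 6: alpha = 0.1. reject H0.

R = 3, z = -1.6771, p = 0.093533, reject H0.


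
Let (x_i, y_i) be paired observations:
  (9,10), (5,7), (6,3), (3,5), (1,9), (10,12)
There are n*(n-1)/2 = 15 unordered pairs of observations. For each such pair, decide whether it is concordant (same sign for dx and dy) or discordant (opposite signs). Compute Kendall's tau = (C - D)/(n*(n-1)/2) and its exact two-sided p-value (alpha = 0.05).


Step 1: Enumerate the 15 unordered pairs (i,j) with i<j and classify each by sign(x_j-x_i) * sign(y_j-y_i).
  (1,2):dx=-4,dy=-3->C; (1,3):dx=-3,dy=-7->C; (1,4):dx=-6,dy=-5->C; (1,5):dx=-8,dy=-1->C
  (1,6):dx=+1,dy=+2->C; (2,3):dx=+1,dy=-4->D; (2,4):dx=-2,dy=-2->C; (2,5):dx=-4,dy=+2->D
  (2,6):dx=+5,dy=+5->C; (3,4):dx=-3,dy=+2->D; (3,5):dx=-5,dy=+6->D; (3,6):dx=+4,dy=+9->C
  (4,5):dx=-2,dy=+4->D; (4,6):dx=+7,dy=+7->C; (5,6):dx=+9,dy=+3->C
Step 2: C = 10, D = 5, total pairs = 15.
Step 3: tau = (C - D)/(n(n-1)/2) = (10 - 5)/15 = 0.333333.
Step 4: Exact two-sided p-value (enumerate n! = 720 permutations of y under H0): p = 0.469444.
Step 5: alpha = 0.05. fail to reject H0.

tau_b = 0.3333 (C=10, D=5), p = 0.469444, fail to reject H0.


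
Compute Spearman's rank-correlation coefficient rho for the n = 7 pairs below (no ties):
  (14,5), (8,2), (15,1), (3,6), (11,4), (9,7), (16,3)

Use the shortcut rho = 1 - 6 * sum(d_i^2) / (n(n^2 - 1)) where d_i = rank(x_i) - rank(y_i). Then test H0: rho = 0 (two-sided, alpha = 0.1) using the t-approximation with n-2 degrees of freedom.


Step 1: Rank x and y separately (midranks; no ties here).
rank(x): 14->5, 8->2, 15->6, 3->1, 11->4, 9->3, 16->7
rank(y): 5->5, 2->2, 1->1, 6->6, 4->4, 7->7, 3->3
Step 2: d_i = R_x(i) - R_y(i); compute d_i^2.
  (5-5)^2=0, (2-2)^2=0, (6-1)^2=25, (1-6)^2=25, (4-4)^2=0, (3-7)^2=16, (7-3)^2=16
sum(d^2) = 82.
Step 3: rho = 1 - 6*82 / (7*(7^2 - 1)) = 1 - 492/336 = -0.464286.
Step 4: Under H0, t = rho * sqrt((n-2)/(1-rho^2)) = -1.1722 ~ t(5).
Step 5: Two-sided p-value from the t-distribution with 5 df = 0.293934.
Step 6: alpha = 0.1. fail to reject H0.

rho = -0.4643, p = 0.293934, fail to reject H0 at alpha = 0.1.


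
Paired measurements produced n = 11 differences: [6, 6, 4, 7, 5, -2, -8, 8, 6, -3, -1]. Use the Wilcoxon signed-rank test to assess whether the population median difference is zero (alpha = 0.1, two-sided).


Step 1: Drop any zero differences (none here) and take |d_i|.
|d| = [6, 6, 4, 7, 5, 2, 8, 8, 6, 3, 1]
Step 2: Midrank |d_i| (ties get averaged ranks).
ranks: |6|->7, |6|->7, |4|->4, |7|->9, |5|->5, |2|->2, |8|->10.5, |8|->10.5, |6|->7, |3|->3, |1|->1
Step 3: Attach original signs; sum ranks with positive sign and with negative sign.
W+ = 7 + 7 + 4 + 9 + 5 + 10.5 + 7 = 49.5
W- = 2 + 10.5 + 3 + 1 = 16.5
(Check: W+ + W- = 66 should equal n(n+1)/2 = 66.)
Step 4: Test statistic W = min(W+, W-) = 16.5.
Step 5: Ties in |d|, so use the tie-corrected normal approximation.
        E[W] = n(n+1)/4 = 11*12/4 = 33.
        Tie groups: |d|=6 (t=3), |d|=8 (t=2); sum(t^3 - t) = 30.
        Var[W] = n(n+1)(2n+1)/24 - sum(t^3-t)/48 = 3036/24 - 30/48 = 125.875.
        z = (W - E[W]) / sqrt(Var[W]) = (16.5 - 33) / 11.2194 = -1.4707.
        Two-sided p = 2*Phi(z) = 0.141381.
Step 6: alpha = 0.1. fail to reject H0.

W+ = 49.5, W- = 16.5, W = min = 16.5, p = 0.141381, fail to reject H0.


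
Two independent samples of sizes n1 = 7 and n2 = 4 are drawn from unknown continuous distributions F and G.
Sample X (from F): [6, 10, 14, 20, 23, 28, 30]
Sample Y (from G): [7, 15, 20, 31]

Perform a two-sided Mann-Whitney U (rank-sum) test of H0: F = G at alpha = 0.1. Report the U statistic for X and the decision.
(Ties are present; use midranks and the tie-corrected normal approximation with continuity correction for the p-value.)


Step 1: Combine and sort all 11 observations; assign midranks.
sorted (value, group): (6,X), (7,Y), (10,X), (14,X), (15,Y), (20,X), (20,Y), (23,X), (28,X), (30,X), (31,Y)
ranks: 6->1, 7->2, 10->3, 14->4, 15->5, 20->6.5, 20->6.5, 23->8, 28->9, 30->10, 31->11
Step 2: Rank sum for X: R1 = 1 + 3 + 4 + 6.5 + 8 + 9 + 10 = 41.5.
Step 3: U_X = R1 - n1(n1+1)/2 = 41.5 - 7*8/2 = 41.5 - 28 = 13.5.
       U_Y = n1*n2 - U_X = 28 - 13.5 = 14.5.
Step 4: Ties are present, so use the tie-corrected normal approximation (with continuity correction) for the p-value.
Step 5: p-value = 1.000000; compare to alpha = 0.1. fail to reject H0.

U_X = 13.5, p = 1.000000, fail to reject H0 at alpha = 0.1.


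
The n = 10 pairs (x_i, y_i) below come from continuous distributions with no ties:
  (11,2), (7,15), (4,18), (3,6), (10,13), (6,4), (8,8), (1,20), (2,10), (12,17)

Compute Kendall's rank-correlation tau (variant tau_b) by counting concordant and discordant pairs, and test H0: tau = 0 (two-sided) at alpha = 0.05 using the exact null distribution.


Step 1: Enumerate the 45 unordered pairs (i,j) with i<j and classify each by sign(x_j-x_i) * sign(y_j-y_i).
  (1,2):dx=-4,dy=+13->D; (1,3):dx=-7,dy=+16->D; (1,4):dx=-8,dy=+4->D; (1,5):dx=-1,dy=+11->D
  (1,6):dx=-5,dy=+2->D; (1,7):dx=-3,dy=+6->D; (1,8):dx=-10,dy=+18->D; (1,9):dx=-9,dy=+8->D
  (1,10):dx=+1,dy=+15->C; (2,3):dx=-3,dy=+3->D; (2,4):dx=-4,dy=-9->C; (2,5):dx=+3,dy=-2->D
  (2,6):dx=-1,dy=-11->C; (2,7):dx=+1,dy=-7->D; (2,8):dx=-6,dy=+5->D; (2,9):dx=-5,dy=-5->C
  (2,10):dx=+5,dy=+2->C; (3,4):dx=-1,dy=-12->C; (3,5):dx=+6,dy=-5->D; (3,6):dx=+2,dy=-14->D
  (3,7):dx=+4,dy=-10->D; (3,8):dx=-3,dy=+2->D; (3,9):dx=-2,dy=-8->C; (3,10):dx=+8,dy=-1->D
  (4,5):dx=+7,dy=+7->C; (4,6):dx=+3,dy=-2->D; (4,7):dx=+5,dy=+2->C; (4,8):dx=-2,dy=+14->D
  (4,9):dx=-1,dy=+4->D; (4,10):dx=+9,dy=+11->C; (5,6):dx=-4,dy=-9->C; (5,7):dx=-2,dy=-5->C
  (5,8):dx=-9,dy=+7->D; (5,9):dx=-8,dy=-3->C; (5,10):dx=+2,dy=+4->C; (6,7):dx=+2,dy=+4->C
  (6,8):dx=-5,dy=+16->D; (6,9):dx=-4,dy=+6->D; (6,10):dx=+6,dy=+13->C; (7,8):dx=-7,dy=+12->D
  (7,9):dx=-6,dy=+2->D; (7,10):dx=+4,dy=+9->C; (8,9):dx=+1,dy=-10->D; (8,10):dx=+11,dy=-3->D
  (9,10):dx=+10,dy=+7->C
Step 2: C = 18, D = 27, total pairs = 45.
Step 3: tau = (C - D)/(n(n-1)/2) = (18 - 27)/45 = -0.200000.
Step 4: Exact two-sided p-value (enumerate n! = 3628800 permutations of y under H0): p = 0.484313.
Step 5: alpha = 0.05. fail to reject H0.

tau_b = -0.2000 (C=18, D=27), p = 0.484313, fail to reject H0.


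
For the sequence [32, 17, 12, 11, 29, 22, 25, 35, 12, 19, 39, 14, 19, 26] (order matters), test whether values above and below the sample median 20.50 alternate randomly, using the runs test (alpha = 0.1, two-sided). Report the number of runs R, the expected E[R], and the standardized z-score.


Step 1: Compute median = 20.50; label A = above, B = below.
Labels in order: ABBBAAAABBABBA  (n_A = 7, n_B = 7)
Step 2: Count runs R = 7.
Step 3: Under H0 (random ordering), E[R] = 2*n_A*n_B/(n_A+n_B) + 1 = 2*7*7/14 + 1 = 8.0000.
        Var[R] = 2*n_A*n_B*(2*n_A*n_B - n_A - n_B) / ((n_A+n_B)^2 * (n_A+n_B-1)) = 8232/2548 = 3.2308.
        SD[R] = 1.7974.
Step 4: Continuity-corrected z = (R + 0.5 - E[R]) / SD[R] = (7 + 0.5 - 8.0000) / 1.7974 = -0.2782.
Step 5: Two-sided p-value via normal approximation = 2*(1 - Phi(|z|)) = 0.780879.
Step 6: alpha = 0.1. fail to reject H0.

R = 7, z = -0.2782, p = 0.780879, fail to reject H0.


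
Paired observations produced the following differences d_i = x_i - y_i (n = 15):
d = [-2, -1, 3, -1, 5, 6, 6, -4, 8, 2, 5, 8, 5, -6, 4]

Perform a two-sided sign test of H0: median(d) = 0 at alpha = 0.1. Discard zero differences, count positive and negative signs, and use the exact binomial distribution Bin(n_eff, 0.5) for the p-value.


Step 1: Discard zero differences. Original n = 15; n_eff = number of nonzero differences = 15.
Nonzero differences (with sign): -2, -1, +3, -1, +5, +6, +6, -4, +8, +2, +5, +8, +5, -6, +4
Step 2: Count signs: positive = 10, negative = 5.
Step 3: Under H0: P(positive) = 0.5, so the number of positives S ~ Bin(15, 0.5).
Step 4: Two-sided exact p-value = sum of Bin(15,0.5) probabilities at or below the observed probability = 0.301758.
Step 5: alpha = 0.1. fail to reject H0.

n_eff = 15, pos = 10, neg = 5, p = 0.301758, fail to reject H0.


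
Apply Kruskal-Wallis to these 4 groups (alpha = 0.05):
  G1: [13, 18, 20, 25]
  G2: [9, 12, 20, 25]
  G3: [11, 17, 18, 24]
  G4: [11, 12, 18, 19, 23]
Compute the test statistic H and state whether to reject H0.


Step 1: Combine all N = 17 observations and assign midranks.
sorted (value, group, rank): (9,G2,1), (11,G3,2.5), (11,G4,2.5), (12,G2,4.5), (12,G4,4.5), (13,G1,6), (17,G3,7), (18,G1,9), (18,G3,9), (18,G4,9), (19,G4,11), (20,G1,12.5), (20,G2,12.5), (23,G4,14), (24,G3,15), (25,G1,16.5), (25,G2,16.5)
Step 2: Sum ranks within each group.
R_1 = 44 (n_1 = 4)
R_2 = 34.5 (n_2 = 4)
R_3 = 33.5 (n_3 = 4)
R_4 = 41 (n_4 = 5)
Step 3: H = 12/(N(N+1)) * sum(R_i^2/n_i) - 3(N+1)
     = 12/(17*18) * (44^2/4 + 34.5^2/4 + 33.5^2/4 + 41^2/5) - 3*18
     = 0.039216 * 1398.33 - 54
     = 0.836275.
Step 4: Ties present; correction factor C = 1 - 48/(17^3 - 17) = 0.990196. Corrected H = 0.836275 / 0.990196 = 0.844554.
Step 5: Under H0, H ~ chi^2(3); p-value = 0.838783.
Step 6: alpha = 0.05. fail to reject H0.

H = 0.8446, df = 3, p = 0.838783, fail to reject H0.


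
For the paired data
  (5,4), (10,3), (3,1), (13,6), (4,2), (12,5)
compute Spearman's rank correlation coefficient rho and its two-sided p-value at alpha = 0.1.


Step 1: Rank x and y separately (midranks; no ties here).
rank(x): 5->3, 10->4, 3->1, 13->6, 4->2, 12->5
rank(y): 4->4, 3->3, 1->1, 6->6, 2->2, 5->5
Step 2: d_i = R_x(i) - R_y(i); compute d_i^2.
  (3-4)^2=1, (4-3)^2=1, (1-1)^2=0, (6-6)^2=0, (2-2)^2=0, (5-5)^2=0
sum(d^2) = 2.
Step 3: rho = 1 - 6*2 / (6*(6^2 - 1)) = 1 - 12/210 = 0.942857.
Step 4: Under H0, t = rho * sqrt((n-2)/(1-rho^2)) = 5.6595 ~ t(4).
Step 5: Two-sided p-value from the t-distribution with 4 df = 0.004805.
Step 6: alpha = 0.1. reject H0.

rho = 0.9429, p = 0.004805, reject H0 at alpha = 0.1.


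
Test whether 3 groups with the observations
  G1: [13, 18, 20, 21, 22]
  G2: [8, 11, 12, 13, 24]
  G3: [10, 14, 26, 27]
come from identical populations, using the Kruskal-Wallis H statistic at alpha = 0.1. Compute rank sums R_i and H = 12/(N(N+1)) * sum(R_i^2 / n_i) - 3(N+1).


Step 1: Combine all N = 14 observations and assign midranks.
sorted (value, group, rank): (8,G2,1), (10,G3,2), (11,G2,3), (12,G2,4), (13,G1,5.5), (13,G2,5.5), (14,G3,7), (18,G1,8), (20,G1,9), (21,G1,10), (22,G1,11), (24,G2,12), (26,G3,13), (27,G3,14)
Step 2: Sum ranks within each group.
R_1 = 43.5 (n_1 = 5)
R_2 = 25.5 (n_2 = 5)
R_3 = 36 (n_3 = 4)
Step 3: H = 12/(N(N+1)) * sum(R_i^2/n_i) - 3(N+1)
     = 12/(14*15) * (43.5^2/5 + 25.5^2/5 + 36^2/4) - 3*15
     = 0.057143 * 832.5 - 45
     = 2.571429.
Step 4: Ties present; correction factor C = 1 - 6/(14^3 - 14) = 0.997802. Corrected H = 2.571429 / 0.997802 = 2.577093.
Step 5: Under H0, H ~ chi^2(2); p-value = 0.275671.
Step 6: alpha = 0.1. fail to reject H0.

H = 2.5771, df = 2, p = 0.275671, fail to reject H0.


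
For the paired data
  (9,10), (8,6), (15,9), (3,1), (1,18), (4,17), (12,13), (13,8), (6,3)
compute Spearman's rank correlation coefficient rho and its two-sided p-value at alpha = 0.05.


Step 1: Rank x and y separately (midranks; no ties here).
rank(x): 9->6, 8->5, 15->9, 3->2, 1->1, 4->3, 12->7, 13->8, 6->4
rank(y): 10->6, 6->3, 9->5, 1->1, 18->9, 17->8, 13->7, 8->4, 3->2
Step 2: d_i = R_x(i) - R_y(i); compute d_i^2.
  (6-6)^2=0, (5-3)^2=4, (9-5)^2=16, (2-1)^2=1, (1-9)^2=64, (3-8)^2=25, (7-7)^2=0, (8-4)^2=16, (4-2)^2=4
sum(d^2) = 130.
Step 3: rho = 1 - 6*130 / (9*(9^2 - 1)) = 1 - 780/720 = -0.083333.
Step 4: Under H0, t = rho * sqrt((n-2)/(1-rho^2)) = -0.2212 ~ t(7).
Step 5: Two-sided p-value from the t-distribution with 7 df = 0.831214.
Step 6: alpha = 0.05. fail to reject H0.

rho = -0.0833, p = 0.831214, fail to reject H0 at alpha = 0.05.


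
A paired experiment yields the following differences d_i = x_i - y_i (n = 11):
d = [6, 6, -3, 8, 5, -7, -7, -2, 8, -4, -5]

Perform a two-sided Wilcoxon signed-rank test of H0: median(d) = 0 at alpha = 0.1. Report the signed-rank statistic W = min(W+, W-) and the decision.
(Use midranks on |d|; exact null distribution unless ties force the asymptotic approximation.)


Step 1: Drop any zero differences (none here) and take |d_i|.
|d| = [6, 6, 3, 8, 5, 7, 7, 2, 8, 4, 5]
Step 2: Midrank |d_i| (ties get averaged ranks).
ranks: |6|->6.5, |6|->6.5, |3|->2, |8|->10.5, |5|->4.5, |7|->8.5, |7|->8.5, |2|->1, |8|->10.5, |4|->3, |5|->4.5
Step 3: Attach original signs; sum ranks with positive sign and with negative sign.
W+ = 6.5 + 6.5 + 10.5 + 4.5 + 10.5 = 38.5
W- = 2 + 8.5 + 8.5 + 1 + 3 + 4.5 = 27.5
(Check: W+ + W- = 66 should equal n(n+1)/2 = 66.)
Step 4: Test statistic W = min(W+, W-) = 27.5.
Step 5: Ties in |d|, so use the tie-corrected normal approximation.
        E[W] = n(n+1)/4 = 11*12/4 = 33.
        Tie groups: |d|=5 (t=2), |d|=6 (t=2), |d|=7 (t=2), |d|=8 (t=2); sum(t^3 - t) = 24.
        Var[W] = n(n+1)(2n+1)/24 - sum(t^3-t)/48 = 3036/24 - 24/48 = 126.
        z = (W - E[W]) / sqrt(Var[W]) = (27.5 - 33) / 11.2250 = -0.4900.
        Two-sided p = 2*Phi(z) = 0.624149.
Step 6: alpha = 0.1. fail to reject H0.

W+ = 38.5, W- = 27.5, W = min = 27.5, p = 0.624149, fail to reject H0.


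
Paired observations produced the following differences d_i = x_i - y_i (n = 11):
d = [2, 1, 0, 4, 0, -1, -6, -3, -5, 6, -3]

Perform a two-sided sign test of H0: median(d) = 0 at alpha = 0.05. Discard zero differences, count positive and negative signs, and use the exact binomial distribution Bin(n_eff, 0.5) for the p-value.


Step 1: Discard zero differences. Original n = 11; n_eff = number of nonzero differences = 9.
Nonzero differences (with sign): +2, +1, +4, -1, -6, -3, -5, +6, -3
Step 2: Count signs: positive = 4, negative = 5.
Step 3: Under H0: P(positive) = 0.5, so the number of positives S ~ Bin(9, 0.5).
Step 4: Two-sided exact p-value = sum of Bin(9,0.5) probabilities at or below the observed probability = 1.000000.
Step 5: alpha = 0.05. fail to reject H0.

n_eff = 9, pos = 4, neg = 5, p = 1.000000, fail to reject H0.


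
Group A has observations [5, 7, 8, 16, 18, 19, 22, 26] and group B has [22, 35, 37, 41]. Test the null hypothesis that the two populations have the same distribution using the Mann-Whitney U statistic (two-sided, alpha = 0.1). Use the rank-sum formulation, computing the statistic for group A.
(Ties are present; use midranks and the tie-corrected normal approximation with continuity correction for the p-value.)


Step 1: Combine and sort all 12 observations; assign midranks.
sorted (value, group): (5,X), (7,X), (8,X), (16,X), (18,X), (19,X), (22,X), (22,Y), (26,X), (35,Y), (37,Y), (41,Y)
ranks: 5->1, 7->2, 8->3, 16->4, 18->5, 19->6, 22->7.5, 22->7.5, 26->9, 35->10, 37->11, 41->12
Step 2: Rank sum for X: R1 = 1 + 2 + 3 + 4 + 5 + 6 + 7.5 + 9 = 37.5.
Step 3: U_X = R1 - n1(n1+1)/2 = 37.5 - 8*9/2 = 37.5 - 36 = 1.5.
       U_Y = n1*n2 - U_X = 32 - 1.5 = 30.5.
Step 4: Ties are present, so use the tie-corrected normal approximation (with continuity correction) for the p-value.
Step 5: p-value = 0.017221; compare to alpha = 0.1. reject H0.

U_X = 1.5, p = 0.017221, reject H0 at alpha = 0.1.


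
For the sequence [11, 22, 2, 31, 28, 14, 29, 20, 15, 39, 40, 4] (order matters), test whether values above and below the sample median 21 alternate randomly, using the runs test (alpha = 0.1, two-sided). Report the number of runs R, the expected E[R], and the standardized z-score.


Step 1: Compute median = 21; label A = above, B = below.
Labels in order: BABAABABBAAB  (n_A = 6, n_B = 6)
Step 2: Count runs R = 9.
Step 3: Under H0 (random ordering), E[R] = 2*n_A*n_B/(n_A+n_B) + 1 = 2*6*6/12 + 1 = 7.0000.
        Var[R] = 2*n_A*n_B*(2*n_A*n_B - n_A - n_B) / ((n_A+n_B)^2 * (n_A+n_B-1)) = 4320/1584 = 2.7273.
        SD[R] = 1.6514.
Step 4: Continuity-corrected z = (R - 0.5 - E[R]) / SD[R] = (9 - 0.5 - 7.0000) / 1.6514 = 0.9083.
Step 5: Two-sided p-value via normal approximation = 2*(1 - Phi(|z|)) = 0.363722.
Step 6: alpha = 0.1. fail to reject H0.

R = 9, z = 0.9083, p = 0.363722, fail to reject H0.


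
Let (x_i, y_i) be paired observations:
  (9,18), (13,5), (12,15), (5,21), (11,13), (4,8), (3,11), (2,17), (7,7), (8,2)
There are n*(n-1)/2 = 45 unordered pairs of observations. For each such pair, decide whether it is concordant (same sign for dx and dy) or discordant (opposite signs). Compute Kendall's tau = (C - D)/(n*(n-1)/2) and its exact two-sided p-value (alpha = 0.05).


Step 1: Enumerate the 45 unordered pairs (i,j) with i<j and classify each by sign(x_j-x_i) * sign(y_j-y_i).
  (1,2):dx=+4,dy=-13->D; (1,3):dx=+3,dy=-3->D; (1,4):dx=-4,dy=+3->D; (1,5):dx=+2,dy=-5->D
  (1,6):dx=-5,dy=-10->C; (1,7):dx=-6,dy=-7->C; (1,8):dx=-7,dy=-1->C; (1,9):dx=-2,dy=-11->C
  (1,10):dx=-1,dy=-16->C; (2,3):dx=-1,dy=+10->D; (2,4):dx=-8,dy=+16->D; (2,5):dx=-2,dy=+8->D
  (2,6):dx=-9,dy=+3->D; (2,7):dx=-10,dy=+6->D; (2,8):dx=-11,dy=+12->D; (2,9):dx=-6,dy=+2->D
  (2,10):dx=-5,dy=-3->C; (3,4):dx=-7,dy=+6->D; (3,5):dx=-1,dy=-2->C; (3,6):dx=-8,dy=-7->C
  (3,7):dx=-9,dy=-4->C; (3,8):dx=-10,dy=+2->D; (3,9):dx=-5,dy=-8->C; (3,10):dx=-4,dy=-13->C
  (4,5):dx=+6,dy=-8->D; (4,6):dx=-1,dy=-13->C; (4,7):dx=-2,dy=-10->C; (4,8):dx=-3,dy=-4->C
  (4,9):dx=+2,dy=-14->D; (4,10):dx=+3,dy=-19->D; (5,6):dx=-7,dy=-5->C; (5,7):dx=-8,dy=-2->C
  (5,8):dx=-9,dy=+4->D; (5,9):dx=-4,dy=-6->C; (5,10):dx=-3,dy=-11->C; (6,7):dx=-1,dy=+3->D
  (6,8):dx=-2,dy=+9->D; (6,9):dx=+3,dy=-1->D; (6,10):dx=+4,dy=-6->D; (7,8):dx=-1,dy=+6->D
  (7,9):dx=+4,dy=-4->D; (7,10):dx=+5,dy=-9->D; (8,9):dx=+5,dy=-10->D; (8,10):dx=+6,dy=-15->D
  (9,10):dx=+1,dy=-5->D
Step 2: C = 18, D = 27, total pairs = 45.
Step 3: tau = (C - D)/(n(n-1)/2) = (18 - 27)/45 = -0.200000.
Step 4: Exact two-sided p-value (enumerate n! = 3628800 permutations of y under H0): p = 0.484313.
Step 5: alpha = 0.05. fail to reject H0.

tau_b = -0.2000 (C=18, D=27), p = 0.484313, fail to reject H0.


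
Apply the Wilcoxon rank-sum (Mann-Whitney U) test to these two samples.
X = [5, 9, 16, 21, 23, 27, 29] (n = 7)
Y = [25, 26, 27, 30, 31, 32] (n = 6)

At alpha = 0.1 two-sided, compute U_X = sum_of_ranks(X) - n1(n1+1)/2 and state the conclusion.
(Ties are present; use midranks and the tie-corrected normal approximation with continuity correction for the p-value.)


Step 1: Combine and sort all 13 observations; assign midranks.
sorted (value, group): (5,X), (9,X), (16,X), (21,X), (23,X), (25,Y), (26,Y), (27,X), (27,Y), (29,X), (30,Y), (31,Y), (32,Y)
ranks: 5->1, 9->2, 16->3, 21->4, 23->5, 25->6, 26->7, 27->8.5, 27->8.5, 29->10, 30->11, 31->12, 32->13
Step 2: Rank sum for X: R1 = 1 + 2 + 3 + 4 + 5 + 8.5 + 10 = 33.5.
Step 3: U_X = R1 - n1(n1+1)/2 = 33.5 - 7*8/2 = 33.5 - 28 = 5.5.
       U_Y = n1*n2 - U_X = 42 - 5.5 = 36.5.
Step 4: Ties are present, so use the tie-corrected normal approximation (with continuity correction) for the p-value.
Step 5: p-value = 0.031888; compare to alpha = 0.1. reject H0.

U_X = 5.5, p = 0.031888, reject H0 at alpha = 0.1.


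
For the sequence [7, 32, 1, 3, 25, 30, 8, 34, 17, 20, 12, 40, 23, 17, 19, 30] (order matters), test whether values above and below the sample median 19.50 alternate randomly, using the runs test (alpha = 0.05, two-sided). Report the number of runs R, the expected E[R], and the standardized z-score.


Step 1: Compute median = 19.50; label A = above, B = below.
Labels in order: BABBAABABABAABBA  (n_A = 8, n_B = 8)
Step 2: Count runs R = 12.
Step 3: Under H0 (random ordering), E[R] = 2*n_A*n_B/(n_A+n_B) + 1 = 2*8*8/16 + 1 = 9.0000.
        Var[R] = 2*n_A*n_B*(2*n_A*n_B - n_A - n_B) / ((n_A+n_B)^2 * (n_A+n_B-1)) = 14336/3840 = 3.7333.
        SD[R] = 1.9322.
Step 4: Continuity-corrected z = (R - 0.5 - E[R]) / SD[R] = (12 - 0.5 - 9.0000) / 1.9322 = 1.2939.
Step 5: Two-sided p-value via normal approximation = 2*(1 - Phi(|z|)) = 0.195709.
Step 6: alpha = 0.05. fail to reject H0.

R = 12, z = 1.2939, p = 0.195709, fail to reject H0.


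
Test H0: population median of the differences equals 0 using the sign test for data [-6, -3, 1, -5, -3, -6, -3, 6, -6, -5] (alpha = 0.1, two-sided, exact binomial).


Step 1: Discard zero differences. Original n = 10; n_eff = number of nonzero differences = 10.
Nonzero differences (with sign): -6, -3, +1, -5, -3, -6, -3, +6, -6, -5
Step 2: Count signs: positive = 2, negative = 8.
Step 3: Under H0: P(positive) = 0.5, so the number of positives S ~ Bin(10, 0.5).
Step 4: Two-sided exact p-value = sum of Bin(10,0.5) probabilities at or below the observed probability = 0.109375.
Step 5: alpha = 0.1. fail to reject H0.

n_eff = 10, pos = 2, neg = 8, p = 0.109375, fail to reject H0.


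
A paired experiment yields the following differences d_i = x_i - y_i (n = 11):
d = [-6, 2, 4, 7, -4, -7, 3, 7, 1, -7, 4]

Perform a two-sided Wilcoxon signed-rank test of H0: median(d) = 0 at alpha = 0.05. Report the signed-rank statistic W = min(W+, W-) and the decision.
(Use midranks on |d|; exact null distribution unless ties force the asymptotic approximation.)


Step 1: Drop any zero differences (none here) and take |d_i|.
|d| = [6, 2, 4, 7, 4, 7, 3, 7, 1, 7, 4]
Step 2: Midrank |d_i| (ties get averaged ranks).
ranks: |6|->7, |2|->2, |4|->5, |7|->9.5, |4|->5, |7|->9.5, |3|->3, |7|->9.5, |1|->1, |7|->9.5, |4|->5
Step 3: Attach original signs; sum ranks with positive sign and with negative sign.
W+ = 2 + 5 + 9.5 + 3 + 9.5 + 1 + 5 = 35
W- = 7 + 5 + 9.5 + 9.5 = 31
(Check: W+ + W- = 66 should equal n(n+1)/2 = 66.)
Step 4: Test statistic W = min(W+, W-) = 31.
Step 5: Ties in |d|, so use the tie-corrected normal approximation.
        E[W] = n(n+1)/4 = 11*12/4 = 33.
        Tie groups: |d|=4 (t=3), |d|=7 (t=4); sum(t^3 - t) = 84.
        Var[W] = n(n+1)(2n+1)/24 - sum(t^3-t)/48 = 3036/24 - 84/48 = 124.75.
        z = (W - E[W]) / sqrt(Var[W]) = (31 - 33) / 11.1692 = -0.1791.
        Two-sided p = 2*Phi(z) = 0.857887.
Step 6: alpha = 0.05. fail to reject H0.

W+ = 35, W- = 31, W = min = 31, p = 0.857887, fail to reject H0.


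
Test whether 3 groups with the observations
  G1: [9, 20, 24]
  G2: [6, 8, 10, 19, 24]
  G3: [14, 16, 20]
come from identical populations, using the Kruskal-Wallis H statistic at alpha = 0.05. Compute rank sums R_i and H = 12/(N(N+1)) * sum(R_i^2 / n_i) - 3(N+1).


Step 1: Combine all N = 11 observations and assign midranks.
sorted (value, group, rank): (6,G2,1), (8,G2,2), (9,G1,3), (10,G2,4), (14,G3,5), (16,G3,6), (19,G2,7), (20,G1,8.5), (20,G3,8.5), (24,G1,10.5), (24,G2,10.5)
Step 2: Sum ranks within each group.
R_1 = 22 (n_1 = 3)
R_2 = 24.5 (n_2 = 5)
R_3 = 19.5 (n_3 = 3)
Step 3: H = 12/(N(N+1)) * sum(R_i^2/n_i) - 3(N+1)
     = 12/(11*12) * (22^2/3 + 24.5^2/5 + 19.5^2/3) - 3*12
     = 0.090909 * 408.133 - 36
     = 1.103030.
Step 4: Ties present; correction factor C = 1 - 12/(11^3 - 11) = 0.990909. Corrected H = 1.103030 / 0.990909 = 1.113150.
Step 5: Under H0, H ~ chi^2(2); p-value = 0.573169.
Step 6: alpha = 0.05. fail to reject H0.

H = 1.1131, df = 2, p = 0.573169, fail to reject H0.


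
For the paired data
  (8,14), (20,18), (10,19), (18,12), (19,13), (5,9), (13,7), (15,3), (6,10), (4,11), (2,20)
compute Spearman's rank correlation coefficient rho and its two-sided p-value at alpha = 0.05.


Step 1: Rank x and y separately (midranks; no ties here).
rank(x): 8->5, 20->11, 10->6, 18->9, 19->10, 5->3, 13->7, 15->8, 6->4, 4->2, 2->1
rank(y): 14->8, 18->9, 19->10, 12->6, 13->7, 9->3, 7->2, 3->1, 10->4, 11->5, 20->11
Step 2: d_i = R_x(i) - R_y(i); compute d_i^2.
  (5-8)^2=9, (11-9)^2=4, (6-10)^2=16, (9-6)^2=9, (10-7)^2=9, (3-3)^2=0, (7-2)^2=25, (8-1)^2=49, (4-4)^2=0, (2-5)^2=9, (1-11)^2=100
sum(d^2) = 230.
Step 3: rho = 1 - 6*230 / (11*(11^2 - 1)) = 1 - 1380/1320 = -0.045455.
Step 4: Under H0, t = rho * sqrt((n-2)/(1-rho^2)) = -0.1365 ~ t(9).
Step 5: Two-sided p-value from the t-distribution with 9 df = 0.894427.
Step 6: alpha = 0.05. fail to reject H0.

rho = -0.0455, p = 0.894427, fail to reject H0 at alpha = 0.05.


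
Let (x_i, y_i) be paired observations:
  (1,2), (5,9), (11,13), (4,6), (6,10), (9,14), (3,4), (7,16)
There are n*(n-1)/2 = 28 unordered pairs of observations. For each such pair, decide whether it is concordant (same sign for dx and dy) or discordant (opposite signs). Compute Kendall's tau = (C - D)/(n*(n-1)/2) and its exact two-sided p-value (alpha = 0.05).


Step 1: Enumerate the 28 unordered pairs (i,j) with i<j and classify each by sign(x_j-x_i) * sign(y_j-y_i).
  (1,2):dx=+4,dy=+7->C; (1,3):dx=+10,dy=+11->C; (1,4):dx=+3,dy=+4->C; (1,5):dx=+5,dy=+8->C
  (1,6):dx=+8,dy=+12->C; (1,7):dx=+2,dy=+2->C; (1,8):dx=+6,dy=+14->C; (2,3):dx=+6,dy=+4->C
  (2,4):dx=-1,dy=-3->C; (2,5):dx=+1,dy=+1->C; (2,6):dx=+4,dy=+5->C; (2,7):dx=-2,dy=-5->C
  (2,8):dx=+2,dy=+7->C; (3,4):dx=-7,dy=-7->C; (3,5):dx=-5,dy=-3->C; (3,6):dx=-2,dy=+1->D
  (3,7):dx=-8,dy=-9->C; (3,8):dx=-4,dy=+3->D; (4,5):dx=+2,dy=+4->C; (4,6):dx=+5,dy=+8->C
  (4,7):dx=-1,dy=-2->C; (4,8):dx=+3,dy=+10->C; (5,6):dx=+3,dy=+4->C; (5,7):dx=-3,dy=-6->C
  (5,8):dx=+1,dy=+6->C; (6,7):dx=-6,dy=-10->C; (6,8):dx=-2,dy=+2->D; (7,8):dx=+4,dy=+12->C
Step 2: C = 25, D = 3, total pairs = 28.
Step 3: tau = (C - D)/(n(n-1)/2) = (25 - 3)/28 = 0.785714.
Step 4: Exact two-sided p-value (enumerate n! = 40320 permutations of y under H0): p = 0.005506.
Step 5: alpha = 0.05. reject H0.

tau_b = 0.7857 (C=25, D=3), p = 0.005506, reject H0.


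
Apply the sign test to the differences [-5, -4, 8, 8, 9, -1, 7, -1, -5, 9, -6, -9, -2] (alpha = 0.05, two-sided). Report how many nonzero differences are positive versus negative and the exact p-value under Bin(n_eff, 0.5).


Step 1: Discard zero differences. Original n = 13; n_eff = number of nonzero differences = 13.
Nonzero differences (with sign): -5, -4, +8, +8, +9, -1, +7, -1, -5, +9, -6, -9, -2
Step 2: Count signs: positive = 5, negative = 8.
Step 3: Under H0: P(positive) = 0.5, so the number of positives S ~ Bin(13, 0.5).
Step 4: Two-sided exact p-value = sum of Bin(13,0.5) probabilities at or below the observed probability = 0.581055.
Step 5: alpha = 0.05. fail to reject H0.

n_eff = 13, pos = 5, neg = 8, p = 0.581055, fail to reject H0.


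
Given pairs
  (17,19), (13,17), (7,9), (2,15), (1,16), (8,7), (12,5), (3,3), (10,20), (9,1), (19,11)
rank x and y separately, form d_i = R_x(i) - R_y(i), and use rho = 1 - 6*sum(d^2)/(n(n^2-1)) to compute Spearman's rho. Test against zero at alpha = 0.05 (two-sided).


Step 1: Rank x and y separately (midranks; no ties here).
rank(x): 17->10, 13->9, 7->4, 2->2, 1->1, 8->5, 12->8, 3->3, 10->7, 9->6, 19->11
rank(y): 19->10, 17->9, 9->5, 15->7, 16->8, 7->4, 5->3, 3->2, 20->11, 1->1, 11->6
Step 2: d_i = R_x(i) - R_y(i); compute d_i^2.
  (10-10)^2=0, (9-9)^2=0, (4-5)^2=1, (2-7)^2=25, (1-8)^2=49, (5-4)^2=1, (8-3)^2=25, (3-2)^2=1, (7-11)^2=16, (6-1)^2=25, (11-6)^2=25
sum(d^2) = 168.
Step 3: rho = 1 - 6*168 / (11*(11^2 - 1)) = 1 - 1008/1320 = 0.236364.
Step 4: Under H0, t = rho * sqrt((n-2)/(1-rho^2)) = 0.7298 ~ t(9).
Step 5: Two-sided p-value from the t-distribution with 9 df = 0.484091.
Step 6: alpha = 0.05. fail to reject H0.

rho = 0.2364, p = 0.484091, fail to reject H0 at alpha = 0.05.


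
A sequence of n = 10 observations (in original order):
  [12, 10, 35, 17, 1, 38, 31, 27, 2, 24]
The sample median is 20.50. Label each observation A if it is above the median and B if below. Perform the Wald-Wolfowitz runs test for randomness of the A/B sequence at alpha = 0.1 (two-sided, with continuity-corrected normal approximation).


Step 1: Compute median = 20.50; label A = above, B = below.
Labels in order: BBABBAAABA  (n_A = 5, n_B = 5)
Step 2: Count runs R = 6.
Step 3: Under H0 (random ordering), E[R] = 2*n_A*n_B/(n_A+n_B) + 1 = 2*5*5/10 + 1 = 6.0000.
        Var[R] = 2*n_A*n_B*(2*n_A*n_B - n_A - n_B) / ((n_A+n_B)^2 * (n_A+n_B-1)) = 2000/900 = 2.2222.
        SD[R] = 1.4907.
Step 4: R = E[R], so z = 0 with no continuity correction.
Step 5: Two-sided p-value via normal approximation = 2*(1 - Phi(|z|)) = 1.000000.
Step 6: alpha = 0.1. fail to reject H0.

R = 6, z = 0.0000, p = 1.000000, fail to reject H0.


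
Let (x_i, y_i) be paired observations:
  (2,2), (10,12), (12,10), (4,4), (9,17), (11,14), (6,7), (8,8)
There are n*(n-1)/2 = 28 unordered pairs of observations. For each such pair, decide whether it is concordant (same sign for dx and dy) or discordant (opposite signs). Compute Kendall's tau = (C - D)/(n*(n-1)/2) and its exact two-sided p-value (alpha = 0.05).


Step 1: Enumerate the 28 unordered pairs (i,j) with i<j and classify each by sign(x_j-x_i) * sign(y_j-y_i).
  (1,2):dx=+8,dy=+10->C; (1,3):dx=+10,dy=+8->C; (1,4):dx=+2,dy=+2->C; (1,5):dx=+7,dy=+15->C
  (1,6):dx=+9,dy=+12->C; (1,7):dx=+4,dy=+5->C; (1,8):dx=+6,dy=+6->C; (2,3):dx=+2,dy=-2->D
  (2,4):dx=-6,dy=-8->C; (2,5):dx=-1,dy=+5->D; (2,6):dx=+1,dy=+2->C; (2,7):dx=-4,dy=-5->C
  (2,8):dx=-2,dy=-4->C; (3,4):dx=-8,dy=-6->C; (3,5):dx=-3,dy=+7->D; (3,6):dx=-1,dy=+4->D
  (3,7):dx=-6,dy=-3->C; (3,8):dx=-4,dy=-2->C; (4,5):dx=+5,dy=+13->C; (4,6):dx=+7,dy=+10->C
  (4,7):dx=+2,dy=+3->C; (4,8):dx=+4,dy=+4->C; (5,6):dx=+2,dy=-3->D; (5,7):dx=-3,dy=-10->C
  (5,8):dx=-1,dy=-9->C; (6,7):dx=-5,dy=-7->C; (6,8):dx=-3,dy=-6->C; (7,8):dx=+2,dy=+1->C
Step 2: C = 23, D = 5, total pairs = 28.
Step 3: tau = (C - D)/(n(n-1)/2) = (23 - 5)/28 = 0.642857.
Step 4: Exact two-sided p-value (enumerate n! = 40320 permutations of y under H0): p = 0.031151.
Step 5: alpha = 0.05. reject H0.

tau_b = 0.6429 (C=23, D=5), p = 0.031151, reject H0.


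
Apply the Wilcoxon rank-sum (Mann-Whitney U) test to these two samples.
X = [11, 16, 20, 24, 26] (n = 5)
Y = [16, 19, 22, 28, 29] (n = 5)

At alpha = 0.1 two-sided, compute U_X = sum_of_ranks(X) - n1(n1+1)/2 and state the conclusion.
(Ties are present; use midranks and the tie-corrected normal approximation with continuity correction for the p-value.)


Step 1: Combine and sort all 10 observations; assign midranks.
sorted (value, group): (11,X), (16,X), (16,Y), (19,Y), (20,X), (22,Y), (24,X), (26,X), (28,Y), (29,Y)
ranks: 11->1, 16->2.5, 16->2.5, 19->4, 20->5, 22->6, 24->7, 26->8, 28->9, 29->10
Step 2: Rank sum for X: R1 = 1 + 2.5 + 5 + 7 + 8 = 23.5.
Step 3: U_X = R1 - n1(n1+1)/2 = 23.5 - 5*6/2 = 23.5 - 15 = 8.5.
       U_Y = n1*n2 - U_X = 25 - 8.5 = 16.5.
Step 4: Ties are present, so use the tie-corrected normal approximation (with continuity correction) for the p-value.
Step 5: p-value = 0.463344; compare to alpha = 0.1. fail to reject H0.

U_X = 8.5, p = 0.463344, fail to reject H0 at alpha = 0.1.


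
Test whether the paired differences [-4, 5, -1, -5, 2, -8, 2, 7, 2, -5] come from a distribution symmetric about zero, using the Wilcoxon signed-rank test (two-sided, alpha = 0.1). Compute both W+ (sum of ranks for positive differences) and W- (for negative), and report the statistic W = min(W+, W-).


Step 1: Drop any zero differences (none here) and take |d_i|.
|d| = [4, 5, 1, 5, 2, 8, 2, 7, 2, 5]
Step 2: Midrank |d_i| (ties get averaged ranks).
ranks: |4|->5, |5|->7, |1|->1, |5|->7, |2|->3, |8|->10, |2|->3, |7|->9, |2|->3, |5|->7
Step 3: Attach original signs; sum ranks with positive sign and with negative sign.
W+ = 7 + 3 + 3 + 9 + 3 = 25
W- = 5 + 1 + 7 + 10 + 7 = 30
(Check: W+ + W- = 55 should equal n(n+1)/2 = 55.)
Step 4: Test statistic W = min(W+, W-) = 25.
Step 5: Ties in |d|, so use the tie-corrected normal approximation.
        E[W] = n(n+1)/4 = 10*11/4 = 27.5.
        Tie groups: |d|=2 (t=3), |d|=5 (t=3); sum(t^3 - t) = 48.
        Var[W] = n(n+1)(2n+1)/24 - sum(t^3-t)/48 = 2310/24 - 48/48 = 95.25.
        z = (W - E[W]) / sqrt(Var[W]) = (25 - 27.5) / 9.7596 = -0.2562.
        Two-sided p = 2*Phi(z) = 0.797829.
Step 6: alpha = 0.1. fail to reject H0.

W+ = 25, W- = 30, W = min = 25, p = 0.797829, fail to reject H0.


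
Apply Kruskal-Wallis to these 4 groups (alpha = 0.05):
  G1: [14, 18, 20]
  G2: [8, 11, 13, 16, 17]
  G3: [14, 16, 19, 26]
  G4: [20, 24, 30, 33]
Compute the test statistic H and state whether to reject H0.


Step 1: Combine all N = 16 observations and assign midranks.
sorted (value, group, rank): (8,G2,1), (11,G2,2), (13,G2,3), (14,G1,4.5), (14,G3,4.5), (16,G2,6.5), (16,G3,6.5), (17,G2,8), (18,G1,9), (19,G3,10), (20,G1,11.5), (20,G4,11.5), (24,G4,13), (26,G3,14), (30,G4,15), (33,G4,16)
Step 2: Sum ranks within each group.
R_1 = 25 (n_1 = 3)
R_2 = 20.5 (n_2 = 5)
R_3 = 35 (n_3 = 4)
R_4 = 55.5 (n_4 = 4)
Step 3: H = 12/(N(N+1)) * sum(R_i^2/n_i) - 3(N+1)
     = 12/(16*17) * (25^2/3 + 20.5^2/5 + 35^2/4 + 55.5^2/4) - 3*17
     = 0.044118 * 1368.7 - 51
     = 9.383640.
Step 4: Ties present; correction factor C = 1 - 18/(16^3 - 16) = 0.995588. Corrected H = 9.383640 / 0.995588 = 9.425222.
Step 5: Under H0, H ~ chi^2(3); p-value = 0.024140.
Step 6: alpha = 0.05. reject H0.

H = 9.4252, df = 3, p = 0.024140, reject H0.


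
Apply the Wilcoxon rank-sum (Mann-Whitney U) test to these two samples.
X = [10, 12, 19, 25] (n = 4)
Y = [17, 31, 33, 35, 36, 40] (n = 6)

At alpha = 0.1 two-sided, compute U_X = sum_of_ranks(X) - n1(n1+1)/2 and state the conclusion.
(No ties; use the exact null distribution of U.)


Step 1: Combine and sort all 10 observations; assign midranks.
sorted (value, group): (10,X), (12,X), (17,Y), (19,X), (25,X), (31,Y), (33,Y), (35,Y), (36,Y), (40,Y)
ranks: 10->1, 12->2, 17->3, 19->4, 25->5, 31->6, 33->7, 35->8, 36->9, 40->10
Step 2: Rank sum for X: R1 = 1 + 2 + 4 + 5 = 12.
Step 3: U_X = R1 - n1(n1+1)/2 = 12 - 4*5/2 = 12 - 10 = 2.
       U_Y = n1*n2 - U_X = 24 - 2 = 22.
Step 4: No ties, so the exact null distribution of U (based on enumerating the C(10,4) = 210 equally likely rank assignments) gives the two-sided p-value.
Step 5: p-value = 0.038095; compare to alpha = 0.1. reject H0.

U_X = 2, p = 0.038095, reject H0 at alpha = 0.1.


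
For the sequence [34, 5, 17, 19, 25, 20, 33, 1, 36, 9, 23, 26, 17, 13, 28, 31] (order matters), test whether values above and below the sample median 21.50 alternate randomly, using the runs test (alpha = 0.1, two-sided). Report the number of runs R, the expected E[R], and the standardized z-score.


Step 1: Compute median = 21.50; label A = above, B = below.
Labels in order: ABBBABABABAABBAA  (n_A = 8, n_B = 8)
Step 2: Count runs R = 11.
Step 3: Under H0 (random ordering), E[R] = 2*n_A*n_B/(n_A+n_B) + 1 = 2*8*8/16 + 1 = 9.0000.
        Var[R] = 2*n_A*n_B*(2*n_A*n_B - n_A - n_B) / ((n_A+n_B)^2 * (n_A+n_B-1)) = 14336/3840 = 3.7333.
        SD[R] = 1.9322.
Step 4: Continuity-corrected z = (R - 0.5 - E[R]) / SD[R] = (11 - 0.5 - 9.0000) / 1.9322 = 0.7763.
Step 5: Two-sided p-value via normal approximation = 2*(1 - Phi(|z|)) = 0.437558.
Step 6: alpha = 0.1. fail to reject H0.

R = 11, z = 0.7763, p = 0.437558, fail to reject H0.


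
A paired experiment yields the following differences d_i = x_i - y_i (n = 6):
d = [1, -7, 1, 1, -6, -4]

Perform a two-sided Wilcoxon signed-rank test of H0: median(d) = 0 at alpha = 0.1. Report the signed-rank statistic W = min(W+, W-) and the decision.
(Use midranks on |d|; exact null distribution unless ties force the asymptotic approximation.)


Step 1: Drop any zero differences (none here) and take |d_i|.
|d| = [1, 7, 1, 1, 6, 4]
Step 2: Midrank |d_i| (ties get averaged ranks).
ranks: |1|->2, |7|->6, |1|->2, |1|->2, |6|->5, |4|->4
Step 3: Attach original signs; sum ranks with positive sign and with negative sign.
W+ = 2 + 2 + 2 = 6
W- = 6 + 5 + 4 = 15
(Check: W+ + W- = 21 should equal n(n+1)/2 = 21.)
Step 4: Test statistic W = min(W+, W-) = 6.
Step 5: Ties in |d|, so use the tie-corrected normal approximation.
        E[W] = n(n+1)/4 = 6*7/4 = 10.5.
        Tie groups: |d|=1 (t=3); sum(t^3 - t) = 24.
        Var[W] = n(n+1)(2n+1)/24 - sum(t^3-t)/48 = 546/24 - 24/48 = 22.25.
        z = (W - E[W]) / sqrt(Var[W]) = (6 - 10.5) / 4.7170 = -0.9540.
        Two-sided p = 2*Phi(z) = 0.340085.
Step 6: alpha = 0.1. fail to reject H0.

W+ = 6, W- = 15, W = min = 6, p = 0.340085, fail to reject H0.


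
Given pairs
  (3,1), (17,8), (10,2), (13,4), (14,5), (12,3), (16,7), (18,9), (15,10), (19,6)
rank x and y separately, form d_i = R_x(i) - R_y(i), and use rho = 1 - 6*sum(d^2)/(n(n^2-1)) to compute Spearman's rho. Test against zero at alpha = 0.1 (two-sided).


Step 1: Rank x and y separately (midranks; no ties here).
rank(x): 3->1, 17->8, 10->2, 13->4, 14->5, 12->3, 16->7, 18->9, 15->6, 19->10
rank(y): 1->1, 8->8, 2->2, 4->4, 5->5, 3->3, 7->7, 9->9, 10->10, 6->6
Step 2: d_i = R_x(i) - R_y(i); compute d_i^2.
  (1-1)^2=0, (8-8)^2=0, (2-2)^2=0, (4-4)^2=0, (5-5)^2=0, (3-3)^2=0, (7-7)^2=0, (9-9)^2=0, (6-10)^2=16, (10-6)^2=16
sum(d^2) = 32.
Step 3: rho = 1 - 6*32 / (10*(10^2 - 1)) = 1 - 192/990 = 0.806061.
Step 4: Under H0, t = rho * sqrt((n-2)/(1-rho^2)) = 3.8522 ~ t(8).
Step 5: Two-sided p-value from the t-distribution with 8 df = 0.004862.
Step 6: alpha = 0.1. reject H0.

rho = 0.8061, p = 0.004862, reject H0 at alpha = 0.1.


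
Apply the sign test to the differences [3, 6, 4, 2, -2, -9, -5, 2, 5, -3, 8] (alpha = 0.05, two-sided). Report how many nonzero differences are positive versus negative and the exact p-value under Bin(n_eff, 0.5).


Step 1: Discard zero differences. Original n = 11; n_eff = number of nonzero differences = 11.
Nonzero differences (with sign): +3, +6, +4, +2, -2, -9, -5, +2, +5, -3, +8
Step 2: Count signs: positive = 7, negative = 4.
Step 3: Under H0: P(positive) = 0.5, so the number of positives S ~ Bin(11, 0.5).
Step 4: Two-sided exact p-value = sum of Bin(11,0.5) probabilities at or below the observed probability = 0.548828.
Step 5: alpha = 0.05. fail to reject H0.

n_eff = 11, pos = 7, neg = 4, p = 0.548828, fail to reject H0.


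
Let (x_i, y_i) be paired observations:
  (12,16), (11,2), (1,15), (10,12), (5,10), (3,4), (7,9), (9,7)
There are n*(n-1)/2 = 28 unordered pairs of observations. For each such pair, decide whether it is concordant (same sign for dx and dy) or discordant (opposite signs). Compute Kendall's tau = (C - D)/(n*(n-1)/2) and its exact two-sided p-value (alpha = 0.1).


Step 1: Enumerate the 28 unordered pairs (i,j) with i<j and classify each by sign(x_j-x_i) * sign(y_j-y_i).
  (1,2):dx=-1,dy=-14->C; (1,3):dx=-11,dy=-1->C; (1,4):dx=-2,dy=-4->C; (1,5):dx=-7,dy=-6->C
  (1,6):dx=-9,dy=-12->C; (1,7):dx=-5,dy=-7->C; (1,8):dx=-3,dy=-9->C; (2,3):dx=-10,dy=+13->D
  (2,4):dx=-1,dy=+10->D; (2,5):dx=-6,dy=+8->D; (2,6):dx=-8,dy=+2->D; (2,7):dx=-4,dy=+7->D
  (2,8):dx=-2,dy=+5->D; (3,4):dx=+9,dy=-3->D; (3,5):dx=+4,dy=-5->D; (3,6):dx=+2,dy=-11->D
  (3,7):dx=+6,dy=-6->D; (3,8):dx=+8,dy=-8->D; (4,5):dx=-5,dy=-2->C; (4,6):dx=-7,dy=-8->C
  (4,7):dx=-3,dy=-3->C; (4,8):dx=-1,dy=-5->C; (5,6):dx=-2,dy=-6->C; (5,7):dx=+2,dy=-1->D
  (5,8):dx=+4,dy=-3->D; (6,7):dx=+4,dy=+5->C; (6,8):dx=+6,dy=+3->C; (7,8):dx=+2,dy=-2->D
Step 2: C = 14, D = 14, total pairs = 28.
Step 3: tau = (C - D)/(n(n-1)/2) = (14 - 14)/28 = 0.000000.
Step 4: Exact two-sided p-value (enumerate n! = 40320 permutations of y under H0): p = 1.000000.
Step 5: alpha = 0.1. fail to reject H0.

tau_b = 0.0000 (C=14, D=14), p = 1.000000, fail to reject H0.


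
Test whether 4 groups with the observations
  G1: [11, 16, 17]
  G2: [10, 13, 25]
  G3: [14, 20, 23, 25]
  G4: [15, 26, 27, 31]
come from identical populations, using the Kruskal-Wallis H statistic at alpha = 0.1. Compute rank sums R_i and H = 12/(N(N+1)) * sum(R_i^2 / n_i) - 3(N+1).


Step 1: Combine all N = 14 observations and assign midranks.
sorted (value, group, rank): (10,G2,1), (11,G1,2), (13,G2,3), (14,G3,4), (15,G4,5), (16,G1,6), (17,G1,7), (20,G3,8), (23,G3,9), (25,G2,10.5), (25,G3,10.5), (26,G4,12), (27,G4,13), (31,G4,14)
Step 2: Sum ranks within each group.
R_1 = 15 (n_1 = 3)
R_2 = 14.5 (n_2 = 3)
R_3 = 31.5 (n_3 = 4)
R_4 = 44 (n_4 = 4)
Step 3: H = 12/(N(N+1)) * sum(R_i^2/n_i) - 3(N+1)
     = 12/(14*15) * (15^2/3 + 14.5^2/3 + 31.5^2/4 + 44^2/4) - 3*15
     = 0.057143 * 877.146 - 45
     = 5.122619.
Step 4: Ties present; correction factor C = 1 - 6/(14^3 - 14) = 0.997802. Corrected H = 5.122619 / 0.997802 = 5.133902.
Step 5: Under H0, H ~ chi^2(3); p-value = 0.162251.
Step 6: alpha = 0.1. fail to reject H0.

H = 5.1339, df = 3, p = 0.162251, fail to reject H0.
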